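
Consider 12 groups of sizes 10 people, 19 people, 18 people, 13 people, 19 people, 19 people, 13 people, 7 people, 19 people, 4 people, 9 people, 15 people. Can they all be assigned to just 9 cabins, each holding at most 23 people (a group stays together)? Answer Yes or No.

Yes

A valid assignment using 8 cabins:
  cabin 1: 19 + 4 = 23
  cabin 2: 19 = 19
  cabin 3: 19 = 19
  cabin 4: 19 = 19
  cabin 5: 18 = 18
  cabin 6: 15 + 7 = 22
  cabin 7: 13 + 10 = 23
  cabin 8: 13 + 9 = 22
That uses only 8 ≤ 9, so 9 cabins are enough.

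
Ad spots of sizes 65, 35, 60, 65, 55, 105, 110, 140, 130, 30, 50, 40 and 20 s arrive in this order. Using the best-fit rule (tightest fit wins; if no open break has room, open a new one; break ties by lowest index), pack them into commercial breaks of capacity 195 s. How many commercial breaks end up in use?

  65 → break 1 (new)  [load 65/195]
  35 → break 1  [load 100/195]
  60 → break 1  [load 160/195]
  65 → break 2 (new)  [load 65/195]
  55 → break 2  [load 120/195]
  105 → break 3 (new)  [load 105/195]
  110 → break 4 (new)  [load 110/195]
  140 → break 5 (new)  [load 140/195]
  130 → break 6 (new)  [load 130/195]
  30 → break 1  [load 190/195]
  50 → break 5  [load 190/195]
  40 → break 6  [load 170/195]
  20 → break 6  [load 190/195]
6 commercial breaks opened.

6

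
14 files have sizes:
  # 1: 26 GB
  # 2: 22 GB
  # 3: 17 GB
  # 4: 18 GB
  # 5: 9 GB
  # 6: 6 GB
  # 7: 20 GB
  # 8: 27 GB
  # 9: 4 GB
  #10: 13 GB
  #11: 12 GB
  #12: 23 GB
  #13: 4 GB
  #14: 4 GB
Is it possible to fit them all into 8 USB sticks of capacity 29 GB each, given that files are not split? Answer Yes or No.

Yes

A valid assignment using 8 USB sticks:
  USB stick 1: 27 = 27
  USB stick 2: 26 = 26
  USB stick 3: 23 + 6 = 29
  USB stick 4: 22 + 4 = 26
  USB stick 5: 20 + 9 = 29
  USB stick 6: 18 + 4 + 4 = 26
  USB stick 7: 17 + 12 = 29
  USB stick 8: 13 = 13
Every load is within 29 GB, so 8 USB sticks suffice.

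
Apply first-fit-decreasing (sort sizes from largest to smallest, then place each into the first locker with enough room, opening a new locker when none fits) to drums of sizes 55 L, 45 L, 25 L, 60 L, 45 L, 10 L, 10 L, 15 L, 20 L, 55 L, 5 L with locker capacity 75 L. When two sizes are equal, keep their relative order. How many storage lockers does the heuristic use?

Sorted descending: 60, 55, 55, 45, 45, 25, 20, 15, 10, 10, 5.
  60 → locker 1 (new)  [load 60/75]
  55 → locker 2 (new)  [load 55/75]
  55 → locker 3 (new)  [load 55/75]
  45 → locker 4 (new)  [load 45/75]
  45 → locker 5 (new)  [load 45/75]
  25 → locker 4  [load 70/75]
  20 → locker 2  [load 75/75]
  15 → locker 1  [load 75/75]
  10 → locker 3  [load 65/75]
  10 → locker 3  [load 75/75]
  5 → locker 4  [load 75/75]
5 storage lockers opened.

5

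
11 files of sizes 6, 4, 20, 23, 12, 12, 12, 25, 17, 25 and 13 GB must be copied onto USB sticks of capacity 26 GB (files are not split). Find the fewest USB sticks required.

7

Total = 25 + 25 + 23 + 20 + 17 + 13 + 12 + 12 + 12 + 6 + 4 = 169 GB.
Lower bound: ⌈169/26⌉ = 7 USB sticks.
A packing using 7 USB sticks:
  USB stick 1: 25 = 25
  USB stick 2: 25 = 25
  USB stick 3: 23 = 23
  USB stick 4: 20 + 6 = 26
  USB stick 5: 17 + 4 = 21
  USB stick 6: 13 + 12 = 25
  USB stick 7: 12 + 12 = 24
This matches the lower bound, so 7 is optimal.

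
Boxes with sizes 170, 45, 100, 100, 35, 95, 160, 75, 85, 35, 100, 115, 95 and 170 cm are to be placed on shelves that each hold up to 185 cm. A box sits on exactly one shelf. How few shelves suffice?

Total = 170 + 170 + 160 + 115 + 100 + 100 + 100 + 95 + 95 + 85 + 75 + 45 + 35 + 35 = 1380 cm.
Lower bound: ⌈1380/185⌉ = 8 shelves.
Also, 9 boxes each exceed 185/2 cm, and no two of those can share a shelf, so at least 9 shelves are needed.
A packing using 9 shelves:
  shelf 1: 170 = 170
  shelf 2: 170 = 170
  shelf 3: 160 = 160
  shelf 4: 115 + 45 = 160
  shelf 5: 100 + 85 = 185
  shelf 6: 100 + 75 = 175
  shelf 7: 100 + 35 + 35 = 170
  shelf 8: 95 = 95
  shelf 9: 95 = 95
This matches the lower bound, so 9 is optimal.

9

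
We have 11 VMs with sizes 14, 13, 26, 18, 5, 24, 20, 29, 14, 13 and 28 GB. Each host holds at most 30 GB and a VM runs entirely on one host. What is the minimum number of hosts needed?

8

Total = 29 + 28 + 26 + 24 + 20 + 18 + 14 + 14 + 13 + 13 + 5 = 204 GB.
Lower bound: ⌈204/30⌉ = 7 hosts.
A packing using 8 hosts:
  host 1: 29 = 29
  host 2: 28 = 28
  host 3: 26 = 26
  host 4: 24 + 5 = 29
  host 5: 20 = 20
  host 6: 18 = 18
  host 7: 14 + 14 = 28
  host 8: 13 + 13 = 26
No arrangement into 7 hosts stays within capacity, so 8 is optimal.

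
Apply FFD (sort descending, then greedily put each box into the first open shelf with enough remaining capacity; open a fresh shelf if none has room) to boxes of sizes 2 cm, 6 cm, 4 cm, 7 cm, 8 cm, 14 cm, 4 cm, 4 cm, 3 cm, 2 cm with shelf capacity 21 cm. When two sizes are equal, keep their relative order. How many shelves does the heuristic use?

Sorted descending: 14, 8, 7, 6, 4, 4, 4, 3, 2, 2.
  14 → shelf 1 (new)  [load 14/21]
  8 → shelf 2 (new)  [load 8/21]
  7 → shelf 1  [load 21/21]
  6 → shelf 2  [load 14/21]
  4 → shelf 2  [load 18/21]
  4 → shelf 3 (new)  [load 4/21]
  4 → shelf 3  [load 8/21]
  3 → shelf 2  [load 21/21]
  2 → shelf 3  [load 10/21]
  2 → shelf 3  [load 12/21]
3 shelves opened.

3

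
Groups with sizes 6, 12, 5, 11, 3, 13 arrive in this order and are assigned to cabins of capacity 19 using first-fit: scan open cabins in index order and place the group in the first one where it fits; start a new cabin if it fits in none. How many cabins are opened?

  6 → cabin 1 (new)  [load 6/19]
  12 → cabin 1  [load 18/19]
  5 → cabin 2 (new)  [load 5/19]
  11 → cabin 2  [load 16/19]
  3 → cabin 2  [load 19/19]
  13 → cabin 3 (new)  [load 13/19]
3 cabins opened.

3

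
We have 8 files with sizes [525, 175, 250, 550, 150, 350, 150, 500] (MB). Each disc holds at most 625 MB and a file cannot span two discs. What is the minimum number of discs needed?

Total = 550 + 525 + 500 + 350 + 250 + 175 + 150 + 150 = 2650 MB.
Lower bound: ⌈2650/625⌉ = 5 discs.
A packing using 5 discs:
  disc 1: 550 = 550
  disc 2: 525 = 525
  disc 3: 500 = 500
  disc 4: 350 + 250 = 600
  disc 5: 175 + 150 + 150 = 475
This matches the lower bound, so 5 is optimal.

5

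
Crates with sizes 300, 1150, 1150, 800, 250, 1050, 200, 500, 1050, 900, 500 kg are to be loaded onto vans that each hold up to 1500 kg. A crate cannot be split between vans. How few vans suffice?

6

Total = 1150 + 1150 + 1050 + 1050 + 900 + 800 + 500 + 500 + 300 + 250 + 200 = 7850 kg.
Lower bound: ⌈7850/1500⌉ = 6 vans.
A packing using 6 vans:
  van 1: 1150 + 300 = 1450
  van 2: 1150 + 250 = 1400
  van 3: 1050 + 200 = 1250
  van 4: 1050 = 1050
  van 5: 900 + 500 = 1400
  van 6: 800 + 500 = 1300
This matches the lower bound, so 6 is optimal.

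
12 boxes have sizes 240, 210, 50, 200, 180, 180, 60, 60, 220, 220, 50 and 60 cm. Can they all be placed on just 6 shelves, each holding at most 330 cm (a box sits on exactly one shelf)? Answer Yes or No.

Total = 1730 cm; ⌈1730/330⌉ = 6.
7 boxes each exceed half the capacity and cannot share a shelf, forcing at least 7 shelves.
At least 7 shelves are required, but only 6 are allowed.

No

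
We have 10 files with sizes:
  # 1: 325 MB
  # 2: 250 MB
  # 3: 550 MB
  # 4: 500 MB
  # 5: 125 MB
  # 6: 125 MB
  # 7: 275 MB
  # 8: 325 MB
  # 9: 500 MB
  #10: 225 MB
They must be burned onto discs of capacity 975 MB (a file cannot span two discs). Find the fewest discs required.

4

Total = 550 + 500 + 500 + 325 + 325 + 275 + 250 + 225 + 125 + 125 = 3200 MB.
Lower bound: ⌈3200/975⌉ = 4 discs.
A packing using 4 discs:
  disc 1: 550 + 325 = 875
  disc 2: 500 + 325 + 125 = 950
  disc 3: 500 + 275 + 125 = 900
  disc 4: 250 + 225 = 475
This matches the lower bound, so 4 is optimal.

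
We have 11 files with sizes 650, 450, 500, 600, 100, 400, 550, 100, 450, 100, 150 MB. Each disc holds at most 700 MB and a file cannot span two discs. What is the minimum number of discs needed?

7

Total = 650 + 600 + 550 + 500 + 450 + 450 + 400 + 150 + 100 + 100 + 100 = 4050 MB.
Lower bound: ⌈4050/700⌉ = 6 discs.
Also, 7 files each exceed 350 MB, and no two of those can share a disc, so at least 7 discs are needed.
A packing using 7 discs:
  disc 1: 650 = 650
  disc 2: 600 + 100 = 700
  disc 3: 550 + 150 = 700
  disc 4: 500 + 100 + 100 = 700
  disc 5: 450 = 450
  disc 6: 450 = 450
  disc 7: 400 = 400
This matches the lower bound, so 7 is optimal.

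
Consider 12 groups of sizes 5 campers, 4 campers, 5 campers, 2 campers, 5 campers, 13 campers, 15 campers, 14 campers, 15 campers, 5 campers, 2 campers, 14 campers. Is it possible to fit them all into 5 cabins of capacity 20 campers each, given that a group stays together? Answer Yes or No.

A valid assignment using 5 cabins:
  cabin 1: 15 + 5 = 20
  cabin 2: 15 + 5 = 20
  cabin 3: 14 + 5 = 19
  cabin 4: 14 + 4 + 2 = 20
  cabin 5: 13 + 5 + 2 = 20
Every load is within 20 campers, so 5 cabins suffice.

Yes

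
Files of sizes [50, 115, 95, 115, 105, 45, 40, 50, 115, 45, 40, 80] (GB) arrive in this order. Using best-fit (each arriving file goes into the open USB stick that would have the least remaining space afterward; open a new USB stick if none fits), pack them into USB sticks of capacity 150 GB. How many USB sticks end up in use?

7

  50 → USB stick 1 (new)  [load 50/150]
  115 → USB stick 2 (new)  [load 115/150]
  95 → USB stick 1  [load 145/150]
  115 → USB stick 3 (new)  [load 115/150]
  105 → USB stick 4 (new)  [load 105/150]
  45 → USB stick 4  [load 150/150]
  40 → USB stick 5 (new)  [load 40/150]
  50 → USB stick 5  [load 90/150]
  115 → USB stick 6 (new)  [load 115/150]
  45 → USB stick 5  [load 135/150]
  40 → USB stick 7 (new)  [load 40/150]
  80 → USB stick 7  [load 120/150]
7 USB sticks opened.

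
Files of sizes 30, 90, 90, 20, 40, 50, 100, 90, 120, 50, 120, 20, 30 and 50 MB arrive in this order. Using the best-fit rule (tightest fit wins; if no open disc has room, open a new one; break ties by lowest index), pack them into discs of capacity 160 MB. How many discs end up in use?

7

  30 → disc 1 (new)  [load 30/160]
  90 → disc 1  [load 120/160]
  90 → disc 2 (new)  [load 90/160]
  20 → disc 1  [load 140/160]
  40 → disc 2  [load 130/160]
  50 → disc 3 (new)  [load 50/160]
  100 → disc 3  [load 150/160]
  90 → disc 4 (new)  [load 90/160]
  120 → disc 5 (new)  [load 120/160]
  50 → disc 4  [load 140/160]
  120 → disc 6 (new)  [load 120/160]
  20 → disc 1  [load 160/160]
  30 → disc 2  [load 160/160]
  50 → disc 7 (new)  [load 50/160]
7 discs opened.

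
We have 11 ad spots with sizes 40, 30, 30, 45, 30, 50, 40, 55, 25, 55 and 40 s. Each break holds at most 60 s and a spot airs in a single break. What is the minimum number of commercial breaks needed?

9

Total = 55 + 55 + 50 + 45 + 40 + 40 + 40 + 30 + 30 + 30 + 25 = 440 s.
Lower bound: ⌈440/60⌉ = 8 commercial breaks.
A packing using 9 commercial breaks:
  break 1: 55 = 55
  break 2: 55 = 55
  break 3: 50 = 50
  break 4: 45 = 45
  break 5: 40 = 40
  break 6: 40 = 40
  break 7: 40 = 40
  break 8: 30 + 30 = 60
  break 9: 30 + 25 = 55
No arrangement into 8 commercial breaks stays within capacity, so 9 is optimal.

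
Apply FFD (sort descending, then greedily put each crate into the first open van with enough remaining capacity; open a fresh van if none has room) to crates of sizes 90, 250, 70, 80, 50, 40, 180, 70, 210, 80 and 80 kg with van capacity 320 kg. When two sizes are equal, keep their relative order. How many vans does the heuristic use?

4

Sorted descending: 250, 210, 180, 90, 80, 80, 80, 70, 70, 50, 40.
  250 → van 1 (new)  [load 250/320]
  210 → van 2 (new)  [load 210/320]
  180 → van 3 (new)  [load 180/320]
  90 → van 2  [load 300/320]
  80 → van 3  [load 260/320]
  80 → van 4 (new)  [load 80/320]
  80 → van 4  [load 160/320]
  70 → van 1  [load 320/320]
  70 → van 4  [load 230/320]
  50 → van 3  [load 310/320]
  40 → van 4  [load 270/320]
4 vans opened.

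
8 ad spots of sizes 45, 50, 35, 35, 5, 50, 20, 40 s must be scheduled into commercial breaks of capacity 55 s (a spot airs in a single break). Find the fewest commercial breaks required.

Total = 50 + 50 + 45 + 40 + 35 + 35 + 20 + 5 = 280 s.
Lower bound: ⌈280/55⌉ = 6 commercial breaks.
A packing using 6 commercial breaks:
  break 1: 50 + 5 = 55
  break 2: 50 = 50
  break 3: 45 = 45
  break 4: 40 = 40
  break 5: 35 + 20 = 55
  break 6: 35 = 35
This matches the lower bound, so 6 is optimal.

6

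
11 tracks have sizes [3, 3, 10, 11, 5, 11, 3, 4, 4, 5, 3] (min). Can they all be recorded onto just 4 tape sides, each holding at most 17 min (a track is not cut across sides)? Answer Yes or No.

A valid assignment using 4 tape sides:
  side 1: 11 + 5 = 16
  side 2: 11 + 5 = 16
  side 3: 10 + 4 + 3 = 17
  side 4: 4 + 3 + 3 + 3 = 13
Every load is within 17 min, so 4 tape sides suffice.

Yes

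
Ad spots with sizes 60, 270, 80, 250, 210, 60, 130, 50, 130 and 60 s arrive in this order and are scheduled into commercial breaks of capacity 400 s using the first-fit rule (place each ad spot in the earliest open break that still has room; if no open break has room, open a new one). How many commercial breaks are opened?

  60 → break 1 (new)  [load 60/400]
  270 → break 1  [load 330/400]
  80 → break 2 (new)  [load 80/400]
  250 → break 2  [load 330/400]
  210 → break 3 (new)  [load 210/400]
  60 → break 1  [load 390/400]
  130 → break 3  [load 340/400]
  50 → break 2  [load 380/400]
  130 → break 4 (new)  [load 130/400]
  60 → break 3  [load 400/400]
4 commercial breaks opened.

4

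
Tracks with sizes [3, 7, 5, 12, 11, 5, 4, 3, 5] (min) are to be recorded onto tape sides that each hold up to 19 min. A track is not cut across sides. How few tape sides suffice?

3

Total = 12 + 11 + 7 + 5 + 5 + 5 + 4 + 3 + 3 = 55 min.
Lower bound: ⌈55/19⌉ = 3 tape sides.
A packing using 3 tape sides:
  side 1: 12 + 7 = 19
  side 2: 11 + 5 + 3 = 19
  side 3: 5 + 5 + 4 + 3 = 17
This matches the lower bound, so 3 is optimal.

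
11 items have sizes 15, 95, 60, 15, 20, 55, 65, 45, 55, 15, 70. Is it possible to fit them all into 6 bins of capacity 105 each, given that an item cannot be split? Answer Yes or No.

Yes

A valid assignment using 6 bins:
  bin 1: 95 = 95
  bin 2: 70 + 20 + 15 = 105
  bin 3: 65 + 15 + 15 = 95
  bin 4: 60 + 45 = 105
  bin 5: 55 = 55
  bin 6: 55 = 55
Every load is within 105, so 6 bins suffice.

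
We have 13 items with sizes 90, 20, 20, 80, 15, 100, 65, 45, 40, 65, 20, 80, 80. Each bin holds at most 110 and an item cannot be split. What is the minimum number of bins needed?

7

Total = 100 + 90 + 80 + 80 + 80 + 65 + 65 + 45 + 40 + 20 + 20 + 20 + 15 = 720.
Lower bound: ⌈720/110⌉ = 7 bins.
A packing using 7 bins:
  bin 1: 100 = 100
  bin 2: 90 + 20 = 110
  bin 3: 80 + 20 = 100
  bin 4: 80 + 20 = 100
  bin 5: 80 + 15 = 95
  bin 6: 65 + 45 = 110
  bin 7: 65 + 40 = 105
This matches the lower bound, so 7 is optimal.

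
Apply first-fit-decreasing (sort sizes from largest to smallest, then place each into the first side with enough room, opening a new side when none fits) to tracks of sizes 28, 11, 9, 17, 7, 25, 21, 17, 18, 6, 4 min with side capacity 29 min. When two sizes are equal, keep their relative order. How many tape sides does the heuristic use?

6

Sorted descending: 28, 25, 21, 18, 17, 17, 11, 9, 7, 6, 4.
  28 → side 1 (new)  [load 28/29]
  25 → side 2 (new)  [load 25/29]
  21 → side 3 (new)  [load 21/29]
  18 → side 4 (new)  [load 18/29]
  17 → side 5 (new)  [load 17/29]
  17 → side 6 (new)  [load 17/29]
  11 → side 4  [load 29/29]
  9 → side 5  [load 26/29]
  7 → side 3  [load 28/29]
  6 → side 6  [load 23/29]
  4 → side 2  [load 29/29]
6 tape sides opened.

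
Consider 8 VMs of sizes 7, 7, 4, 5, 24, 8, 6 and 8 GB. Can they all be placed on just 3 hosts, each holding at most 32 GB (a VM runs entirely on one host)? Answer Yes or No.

A valid assignment using 3 hosts:
  host 1: 24 + 8 = 32
  host 2: 8 + 7 + 7 + 6 + 4 = 32
  host 3: 5 = 5
Every load is within 32 GB, so 3 hosts suffice.

Yes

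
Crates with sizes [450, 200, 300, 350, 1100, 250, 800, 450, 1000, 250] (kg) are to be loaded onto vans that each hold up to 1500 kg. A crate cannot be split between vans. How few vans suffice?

Total = 1100 + 1000 + 800 + 450 + 450 + 350 + 300 + 250 + 250 + 200 = 5150 kg.
Lower bound: ⌈5150/1500⌉ = 4 vans.
A packing using 4 vans:
  van 1: 1100 + 350 = 1450
  van 2: 1000 + 450 = 1450
  van 3: 800 + 450 + 250 = 1500
  van 4: 300 + 250 + 200 = 750
This matches the lower bound, so 4 is optimal.

4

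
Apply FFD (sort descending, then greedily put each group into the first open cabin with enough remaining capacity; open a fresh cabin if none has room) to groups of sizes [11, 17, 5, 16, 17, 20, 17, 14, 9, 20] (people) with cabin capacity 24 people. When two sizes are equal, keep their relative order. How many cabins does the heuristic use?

Sorted descending: 20, 20, 17, 17, 17, 16, 14, 11, 9, 5.
  20 → cabin 1 (new)  [load 20/24]
  20 → cabin 2 (new)  [load 20/24]
  17 → cabin 3 (new)  [load 17/24]
  17 → cabin 4 (new)  [load 17/24]
  17 → cabin 5 (new)  [load 17/24]
  16 → cabin 6 (new)  [load 16/24]
  14 → cabin 7 (new)  [load 14/24]
  11 → cabin 8 (new)  [load 11/24]
  9 → cabin 7  [load 23/24]
  5 → cabin 3  [load 22/24]
8 cabins opened.

8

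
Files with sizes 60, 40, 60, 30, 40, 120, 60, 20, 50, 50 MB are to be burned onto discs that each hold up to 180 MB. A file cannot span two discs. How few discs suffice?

3

Total = 120 + 60 + 60 + 60 + 50 + 50 + 40 + 40 + 30 + 20 = 530 MB.
Lower bound: ⌈530/180⌉ = 3 discs.
A packing using 3 discs:
  disc 1: 120 + 60 = 180
  disc 2: 60 + 60 + 50 = 170
  disc 3: 50 + 40 + 40 + 30 + 20 = 180
This matches the lower bound, so 3 is optimal.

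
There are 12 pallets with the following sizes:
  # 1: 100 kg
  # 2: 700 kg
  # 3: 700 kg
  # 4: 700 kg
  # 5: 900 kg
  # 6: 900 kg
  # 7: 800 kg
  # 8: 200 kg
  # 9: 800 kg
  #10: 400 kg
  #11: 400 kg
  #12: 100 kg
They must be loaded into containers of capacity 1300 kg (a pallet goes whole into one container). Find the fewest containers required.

Total = 900 + 900 + 800 + 800 + 700 + 700 + 700 + 400 + 400 + 200 + 100 + 100 = 6700 kg.
Lower bound: ⌈6700/1300⌉ = 6 containers.
Also, 7 pallets each exceed 650 kg, and no two of those can share a container, so at least 7 containers are needed.
A packing using 7 containers:
  container 1: 900 + 400 = 1300
  container 2: 900 + 400 = 1300
  container 3: 800 + 200 + 100 + 100 = 1200
  container 4: 800 = 800
  container 5: 700 = 700
  container 6: 700 = 700
  container 7: 700 = 700
This matches the lower bound, so 7 is optimal.

7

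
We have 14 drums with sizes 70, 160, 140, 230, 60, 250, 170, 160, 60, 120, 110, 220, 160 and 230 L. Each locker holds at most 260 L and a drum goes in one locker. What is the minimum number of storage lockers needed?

10

Total = 250 + 230 + 230 + 220 + 170 + 160 + 160 + 160 + 140 + 120 + 110 + 70 + 60 + 60 = 2140 L.
Lower bound: ⌈2140/260⌉ = 9 storage lockers.
A packing using 10 storage lockers:
  locker 1: 250 = 250
  locker 2: 230 = 230
  locker 3: 230 = 230
  locker 4: 220 = 220
  locker 5: 170 + 70 = 240
  locker 6: 160 + 60 = 220
  locker 7: 160 + 60 = 220
  locker 8: 160 = 160
  locker 9: 140 + 120 = 260
  locker 10: 110 = 110
No arrangement into 9 storage lockers stays within capacity, so 10 is optimal.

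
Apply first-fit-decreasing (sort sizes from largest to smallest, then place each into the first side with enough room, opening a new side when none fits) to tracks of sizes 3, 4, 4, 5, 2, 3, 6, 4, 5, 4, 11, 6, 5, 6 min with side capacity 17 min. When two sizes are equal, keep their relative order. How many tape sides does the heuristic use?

4

Sorted descending: 11, 6, 6, 6, 5, 5, 5, 4, 4, 4, 4, 3, 3, 2.
  11 → side 1 (new)  [load 11/17]
  6 → side 1  [load 17/17]
  6 → side 2 (new)  [load 6/17]
  6 → side 2  [load 12/17]
  5 → side 2  [load 17/17]
  5 → side 3 (new)  [load 5/17]
  5 → side 3  [load 10/17]
  4 → side 3  [load 14/17]
  4 → side 4 (new)  [load 4/17]
  4 → side 4  [load 8/17]
  4 → side 4  [load 12/17]
  3 → side 3  [load 17/17]
  3 → side 4  [load 15/17]
  2 → side 4  [load 17/17]
4 tape sides opened.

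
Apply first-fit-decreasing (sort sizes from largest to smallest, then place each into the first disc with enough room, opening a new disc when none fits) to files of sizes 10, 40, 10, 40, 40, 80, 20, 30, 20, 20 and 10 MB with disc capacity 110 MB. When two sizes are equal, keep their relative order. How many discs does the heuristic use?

Sorted descending: 80, 40, 40, 40, 30, 20, 20, 20, 10, 10, 10.
  80 → disc 1 (new)  [load 80/110]
  40 → disc 2 (new)  [load 40/110]
  40 → disc 2  [load 80/110]
  40 → disc 3 (new)  [load 40/110]
  30 → disc 1  [load 110/110]
  20 → disc 2  [load 100/110]
  20 → disc 3  [load 60/110]
  20 → disc 3  [load 80/110]
  10 → disc 2  [load 110/110]
  10 → disc 3  [load 90/110]
  10 → disc 3  [load 100/110]
3 discs opened.

3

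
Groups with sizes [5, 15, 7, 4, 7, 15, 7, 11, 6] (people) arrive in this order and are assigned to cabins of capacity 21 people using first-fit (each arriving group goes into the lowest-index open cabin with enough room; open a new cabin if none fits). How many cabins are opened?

  5 → cabin 1 (new)  [load 5/21]
  15 → cabin 1  [load 20/21]
  7 → cabin 2 (new)  [load 7/21]
  4 → cabin 2  [load 11/21]
  7 → cabin 2  [load 18/21]
  15 → cabin 3 (new)  [load 15/21]
  7 → cabin 4 (new)  [load 7/21]
  11 → cabin 4  [load 18/21]
  6 → cabin 3  [load 21/21]
4 cabins opened.

4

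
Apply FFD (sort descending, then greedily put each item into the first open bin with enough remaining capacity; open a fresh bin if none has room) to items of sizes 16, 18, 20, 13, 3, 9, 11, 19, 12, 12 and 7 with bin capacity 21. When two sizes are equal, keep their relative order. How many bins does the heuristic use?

Sorted descending: 20, 19, 18, 16, 13, 12, 12, 11, 9, 7, 3.
  20 → bin 1 (new)  [load 20/21]
  19 → bin 2 (new)  [load 19/21]
  18 → bin 3 (new)  [load 18/21]
  16 → bin 4 (new)  [load 16/21]
  13 → bin 5 (new)  [load 13/21]
  12 → bin 6 (new)  [load 12/21]
  12 → bin 7 (new)  [load 12/21]
  11 → bin 8 (new)  [load 11/21]
  9 → bin 6  [load 21/21]
  7 → bin 5  [load 20/21]
  3 → bin 3  [load 21/21]
8 bins opened.

8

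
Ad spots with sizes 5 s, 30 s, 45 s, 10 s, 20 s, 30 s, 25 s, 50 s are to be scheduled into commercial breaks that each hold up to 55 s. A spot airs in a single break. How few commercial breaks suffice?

4

Total = 50 + 45 + 30 + 30 + 25 + 20 + 10 + 5 = 215 s.
Lower bound: ⌈215/55⌉ = 4 commercial breaks.
A packing using 4 commercial breaks:
  break 1: 50 + 5 = 55
  break 2: 45 + 10 = 55
  break 3: 30 + 25 = 55
  break 4: 30 + 20 = 50
This matches the lower bound, so 4 is optimal.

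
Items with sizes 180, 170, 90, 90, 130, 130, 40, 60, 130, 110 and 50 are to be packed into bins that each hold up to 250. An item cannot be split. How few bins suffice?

Total = 180 + 170 + 130 + 130 + 130 + 110 + 90 + 90 + 60 + 50 + 40 = 1180.
Lower bound: ⌈1180/250⌉ = 5 bins.
A packing using 6 bins:
  bin 1: 180 + 60 = 240
  bin 2: 170 + 50 = 220
  bin 3: 130 + 110 = 240
  bin 4: 130 + 90 = 220
  bin 5: 130 + 90 = 220
  bin 6: 40 = 40
No arrangement into 5 bins stays within capacity, so 6 is optimal.

6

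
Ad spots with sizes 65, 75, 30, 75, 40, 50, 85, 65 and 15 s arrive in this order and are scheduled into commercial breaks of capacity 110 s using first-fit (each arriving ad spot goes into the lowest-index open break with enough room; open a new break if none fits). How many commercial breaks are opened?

6

  65 → break 1 (new)  [load 65/110]
  75 → break 2 (new)  [load 75/110]
  30 → break 1  [load 95/110]
  75 → break 3 (new)  [load 75/110]
  40 → break 4 (new)  [load 40/110]
  50 → break 4  [load 90/110]
  85 → break 5 (new)  [load 85/110]
  65 → break 6 (new)  [load 65/110]
  15 → break 1  [load 110/110]
6 commercial breaks opened.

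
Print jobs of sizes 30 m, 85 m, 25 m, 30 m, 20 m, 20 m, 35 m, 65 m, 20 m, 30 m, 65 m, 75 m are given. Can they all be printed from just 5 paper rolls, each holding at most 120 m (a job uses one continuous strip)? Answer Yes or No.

A valid assignment using 5 paper rolls:
  roll 1: 85 + 35 = 120
  roll 2: 75 + 30 = 105
  roll 3: 65 + 30 + 25 = 120
  roll 4: 65 + 30 + 20 = 115
  roll 5: 20 + 20 = 40
Every load is within 120 m, so 5 paper rolls suffice.

Yes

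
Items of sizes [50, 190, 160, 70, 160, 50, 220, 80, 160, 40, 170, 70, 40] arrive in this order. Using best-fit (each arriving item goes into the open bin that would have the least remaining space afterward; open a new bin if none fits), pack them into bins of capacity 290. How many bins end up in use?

  50 → bin 1 (new)  [load 50/290]
  190 → bin 1  [load 240/290]
  160 → bin 2 (new)  [load 160/290]
  70 → bin 2  [load 230/290]
  160 → bin 3 (new)  [load 160/290]
  50 → bin 1  [load 290/290]
  220 → bin 4 (new)  [load 220/290]
  80 → bin 3  [load 240/290]
  160 → bin 5 (new)  [load 160/290]
  40 → bin 3  [load 280/290]
  170 → bin 6 (new)  [load 170/290]
  70 → bin 4  [load 290/290]
  40 → bin 2  [load 270/290]
6 bins opened.

6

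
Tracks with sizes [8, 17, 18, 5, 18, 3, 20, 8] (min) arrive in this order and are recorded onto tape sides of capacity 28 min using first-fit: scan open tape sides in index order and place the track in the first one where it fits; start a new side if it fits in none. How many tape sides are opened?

  8 → side 1 (new)  [load 8/28]
  17 → side 1  [load 25/28]
  18 → side 2 (new)  [load 18/28]
  5 → side 2  [load 23/28]
  18 → side 3 (new)  [load 18/28]
  3 → side 1  [load 28/28]
  20 → side 4 (new)  [load 20/28]
  8 → side 3  [load 26/28]
4 tape sides opened.

4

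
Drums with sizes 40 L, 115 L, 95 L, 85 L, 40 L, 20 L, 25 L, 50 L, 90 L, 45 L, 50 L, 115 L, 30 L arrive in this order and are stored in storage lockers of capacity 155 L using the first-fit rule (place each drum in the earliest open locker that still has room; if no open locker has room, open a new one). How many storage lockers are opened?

  40 → locker 1 (new)  [load 40/155]
  115 → locker 1  [load 155/155]
  95 → locker 2 (new)  [load 95/155]
  85 → locker 3 (new)  [load 85/155]
  40 → locker 2  [load 135/155]
  20 → locker 2  [load 155/155]
  25 → locker 3  [load 110/155]
  50 → locker 4 (new)  [load 50/155]
  90 → locker 4  [load 140/155]
  45 → locker 3  [load 155/155]
  50 → locker 5 (new)  [load 50/155]
  115 → locker 6 (new)  [load 115/155]
  30 → locker 5  [load 80/155]
6 storage lockers opened.

6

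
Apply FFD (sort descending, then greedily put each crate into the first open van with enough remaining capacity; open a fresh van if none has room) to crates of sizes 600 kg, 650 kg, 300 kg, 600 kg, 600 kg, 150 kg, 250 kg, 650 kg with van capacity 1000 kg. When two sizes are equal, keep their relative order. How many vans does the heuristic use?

5

Sorted descending: 650, 650, 600, 600, 600, 300, 250, 150.
  650 → van 1 (new)  [load 650/1000]
  650 → van 2 (new)  [load 650/1000]
  600 → van 3 (new)  [load 600/1000]
  600 → van 4 (new)  [load 600/1000]
  600 → van 5 (new)  [load 600/1000]
  300 → van 1  [load 950/1000]
  250 → van 2  [load 900/1000]
  150 → van 3  [load 750/1000]
5 vans opened.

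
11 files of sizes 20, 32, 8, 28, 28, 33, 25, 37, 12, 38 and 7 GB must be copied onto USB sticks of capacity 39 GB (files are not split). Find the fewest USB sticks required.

8

Total = 38 + 37 + 33 + 32 + 28 + 28 + 25 + 20 + 12 + 8 + 7 = 268 GB.
Lower bound: ⌈268/39⌉ = 7 USB sticks.
Also, 8 files each exceed 39/2 GB, and no two of those can share a USB stick, so at least 8 USB sticks are needed.
A packing using 8 USB sticks:
  USB stick 1: 38 = 38
  USB stick 2: 37 = 37
  USB stick 3: 33 = 33
  USB stick 4: 32 + 7 = 39
  USB stick 5: 28 + 8 = 36
  USB stick 6: 28 = 28
  USB stick 7: 25 + 12 = 37
  USB stick 8: 20 = 20
This matches the lower bound, so 8 is optimal.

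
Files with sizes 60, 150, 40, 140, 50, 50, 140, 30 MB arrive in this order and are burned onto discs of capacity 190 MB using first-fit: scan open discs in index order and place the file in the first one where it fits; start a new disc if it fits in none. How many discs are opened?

4

  60 → disc 1 (new)  [load 60/190]
  150 → disc 2 (new)  [load 150/190]
  40 → disc 1  [load 100/190]
  140 → disc 3 (new)  [load 140/190]
  50 → disc 1  [load 150/190]
  50 → disc 3  [load 190/190]
  140 → disc 4 (new)  [load 140/190]
  30 → disc 1  [load 180/190]
4 discs opened.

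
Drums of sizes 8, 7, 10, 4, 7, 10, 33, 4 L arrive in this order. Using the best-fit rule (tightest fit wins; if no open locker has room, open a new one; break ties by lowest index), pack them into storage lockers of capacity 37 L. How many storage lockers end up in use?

3

  8 → locker 1 (new)  [load 8/37]
  7 → locker 1  [load 15/37]
  10 → locker 1  [load 25/37]
  4 → locker 1  [load 29/37]
  7 → locker 1  [load 36/37]
  10 → locker 2 (new)  [load 10/37]
  33 → locker 3 (new)  [load 33/37]
  4 → locker 3  [load 37/37]
3 storage lockers opened.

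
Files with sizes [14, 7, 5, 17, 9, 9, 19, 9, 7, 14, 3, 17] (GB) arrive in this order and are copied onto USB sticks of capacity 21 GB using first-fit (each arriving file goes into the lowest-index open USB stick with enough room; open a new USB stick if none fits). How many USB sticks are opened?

  14 → USB stick 1 (new)  [load 14/21]
  7 → USB stick 1  [load 21/21]
  5 → USB stick 2 (new)  [load 5/21]
  17 → USB stick 3 (new)  [load 17/21]
  9 → USB stick 2  [load 14/21]
  9 → USB stick 4 (new)  [load 9/21]
  19 → USB stick 5 (new)  [load 19/21]
  9 → USB stick 4  [load 18/21]
  7 → USB stick 2  [load 21/21]
  14 → USB stick 6 (new)  [load 14/21]
  3 → USB stick 3  [load 20/21]
  17 → USB stick 7 (new)  [load 17/21]
7 USB sticks opened.

7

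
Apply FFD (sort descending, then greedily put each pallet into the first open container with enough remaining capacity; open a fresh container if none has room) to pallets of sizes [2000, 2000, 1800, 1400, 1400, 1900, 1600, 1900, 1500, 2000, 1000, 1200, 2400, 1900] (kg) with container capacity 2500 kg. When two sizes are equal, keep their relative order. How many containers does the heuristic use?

Sorted descending: 2400, 2000, 2000, 2000, 1900, 1900, 1900, 1800, 1600, 1500, 1400, 1400, 1200, 1000.
  2400 → container 1 (new)  [load 2400/2500]
  2000 → container 2 (new)  [load 2000/2500]
  2000 → container 3 (new)  [load 2000/2500]
  2000 → container 4 (new)  [load 2000/2500]
  1900 → container 5 (new)  [load 1900/2500]
  1900 → container 6 (new)  [load 1900/2500]
  1900 → container 7 (new)  [load 1900/2500]
  1800 → container 8 (new)  [load 1800/2500]
  1600 → container 9 (new)  [load 1600/2500]
  1500 → container 10 (new)  [load 1500/2500]
  1400 → container 11 (new)  [load 1400/2500]
  1400 → container 12 (new)  [load 1400/2500]
  1200 → container 13 (new)  [load 1200/2500]
  1000 → container 10  [load 2500/2500]
13 containers opened.

13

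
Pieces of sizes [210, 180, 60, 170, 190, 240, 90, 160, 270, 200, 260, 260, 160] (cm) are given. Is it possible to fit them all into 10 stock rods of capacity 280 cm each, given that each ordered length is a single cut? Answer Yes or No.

Total = 2450 cm; ⌈2450/280⌉ = 9.
11 pieces each exceed half the capacity and cannot share a stock rod, forcing at least 11 stock rods.
At least 11 stock rods are required, but only 10 are allowed.

No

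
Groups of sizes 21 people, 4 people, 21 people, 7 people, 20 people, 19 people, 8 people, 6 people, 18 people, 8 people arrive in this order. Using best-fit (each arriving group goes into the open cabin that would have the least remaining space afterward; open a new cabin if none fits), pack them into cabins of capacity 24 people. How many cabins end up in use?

7

  21 → cabin 1 (new)  [load 21/24]
  4 → cabin 2 (new)  [load 4/24]
  21 → cabin 3 (new)  [load 21/24]
  7 → cabin 2  [load 11/24]
  20 → cabin 4 (new)  [load 20/24]
  19 → cabin 5 (new)  [load 19/24]
  8 → cabin 2  [load 19/24]
  6 → cabin 6 (new)  [load 6/24]
  18 → cabin 6  [load 24/24]
  8 → cabin 7 (new)  [load 8/24]
7 cabins opened.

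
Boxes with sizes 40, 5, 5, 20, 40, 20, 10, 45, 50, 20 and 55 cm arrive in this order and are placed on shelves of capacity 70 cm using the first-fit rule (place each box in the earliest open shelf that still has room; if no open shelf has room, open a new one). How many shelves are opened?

5

  40 → shelf 1 (new)  [load 40/70]
  5 → shelf 1  [load 45/70]
  5 → shelf 1  [load 50/70]
  20 → shelf 1  [load 70/70]
  40 → shelf 2 (new)  [load 40/70]
  20 → shelf 2  [load 60/70]
  10 → shelf 2  [load 70/70]
  45 → shelf 3 (new)  [load 45/70]
  50 → shelf 4 (new)  [load 50/70]
  20 → shelf 3  [load 65/70]
  55 → shelf 5 (new)  [load 55/70]
5 shelves opened.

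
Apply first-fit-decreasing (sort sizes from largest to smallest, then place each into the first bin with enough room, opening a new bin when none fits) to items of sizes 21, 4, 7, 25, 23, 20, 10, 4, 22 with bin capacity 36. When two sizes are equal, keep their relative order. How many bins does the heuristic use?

Sorted descending: 25, 23, 22, 21, 20, 10, 7, 4, 4.
  25 → bin 1 (new)  [load 25/36]
  23 → bin 2 (new)  [load 23/36]
  22 → bin 3 (new)  [load 22/36]
  21 → bin 4 (new)  [load 21/36]
  20 → bin 5 (new)  [load 20/36]
  10 → bin 1  [load 35/36]
  7 → bin 2  [load 30/36]
  4 → bin 2  [load 34/36]
  4 → bin 3  [load 26/36]
5 bins opened.

5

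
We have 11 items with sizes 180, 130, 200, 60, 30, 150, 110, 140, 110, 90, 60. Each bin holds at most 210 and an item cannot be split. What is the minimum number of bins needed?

7

Total = 200 + 180 + 150 + 140 + 130 + 110 + 110 + 90 + 60 + 60 + 30 = 1260.
Lower bound: ⌈1260/210⌉ = 6 bins.
Also, 7 items each exceed 105, and no two of those can share a bin, so at least 7 bins are needed.
A packing using 7 bins:
  bin 1: 200 = 200
  bin 2: 180 + 30 = 210
  bin 3: 150 + 60 = 210
  bin 4: 140 + 60 = 200
  bin 5: 130 = 130
  bin 6: 110 + 90 = 200
  bin 7: 110 = 110
This matches the lower bound, so 7 is optimal.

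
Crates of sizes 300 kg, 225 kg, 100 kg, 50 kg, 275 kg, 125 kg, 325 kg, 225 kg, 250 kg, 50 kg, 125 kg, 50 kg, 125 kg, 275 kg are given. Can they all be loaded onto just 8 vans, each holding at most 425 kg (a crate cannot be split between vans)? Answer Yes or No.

A valid assignment using 7 vans:
  van 1: 325 + 100 = 425
  van 2: 300 + 125 = 425
  van 3: 275 + 125 = 400
  van 4: 275 + 125 = 400
  van 5: 250 + 50 + 50 + 50 = 400
  van 6: 225 = 225
  van 7: 225 = 225
That uses only 7 ≤ 8, so 8 vans are enough.

Yes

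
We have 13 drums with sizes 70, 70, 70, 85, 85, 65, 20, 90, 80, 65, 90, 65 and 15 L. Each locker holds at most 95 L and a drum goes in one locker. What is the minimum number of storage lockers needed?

11

Total = 90 + 90 + 85 + 85 + 80 + 70 + 70 + 70 + 65 + 65 + 65 + 20 + 15 = 870 L.
Lower bound: ⌈870/95⌉ = 10 storage lockers.
Also, 11 drums each exceed 95/2 L, and no two of those can share a locker, so at least 11 storage lockers are needed.
A packing using 11 storage lockers:
  locker 1: 90 = 90
  locker 2: 90 = 90
  locker 3: 85 = 85
  locker 4: 85 = 85
  locker 5: 80 + 15 = 95
  locker 6: 70 + 20 = 90
  locker 7: 70 = 70
  locker 8: 70 = 70
  locker 9: 65 = 65
  locker 10: 65 = 65
  locker 11: 65 = 65
This matches the lower bound, so 11 is optimal.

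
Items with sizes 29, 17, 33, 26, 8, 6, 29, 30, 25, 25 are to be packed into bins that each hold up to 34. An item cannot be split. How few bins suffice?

Total = 33 + 30 + 29 + 29 + 26 + 25 + 25 + 17 + 8 + 6 = 228.
Lower bound: ⌈228/34⌉ = 7 bins.
A packing using 8 bins:
  bin 1: 33 = 33
  bin 2: 30 = 30
  bin 3: 29 = 29
  bin 4: 29 = 29
  bin 5: 26 + 8 = 34
  bin 6: 25 + 6 = 31
  bin 7: 25 = 25
  bin 8: 17 = 17
No arrangement into 7 bins stays within capacity, so 8 is optimal.

8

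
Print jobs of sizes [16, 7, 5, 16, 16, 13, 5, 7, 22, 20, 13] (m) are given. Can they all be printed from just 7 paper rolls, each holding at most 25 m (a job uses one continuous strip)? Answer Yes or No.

Yes

A valid assignment using 7 paper rolls:
  roll 1: 22 = 22
  roll 2: 20 + 5 = 25
  roll 3: 16 + 7 = 23
  roll 4: 16 + 7 = 23
  roll 5: 16 + 5 = 21
  roll 6: 13 = 13
  roll 7: 13 = 13
Every load is within 25 m, so 7 paper rolls suffice.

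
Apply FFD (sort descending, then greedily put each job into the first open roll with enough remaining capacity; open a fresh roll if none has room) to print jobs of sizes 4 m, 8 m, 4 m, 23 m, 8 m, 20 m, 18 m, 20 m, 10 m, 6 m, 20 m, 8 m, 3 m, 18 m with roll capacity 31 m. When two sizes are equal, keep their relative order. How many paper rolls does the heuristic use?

6

Sorted descending: 23, 20, 20, 20, 18, 18, 10, 8, 8, 8, 6, 4, 4, 3.
  23 → roll 1 (new)  [load 23/31]
  20 → roll 2 (new)  [load 20/31]
  20 → roll 3 (new)  [load 20/31]
  20 → roll 4 (new)  [load 20/31]
  18 → roll 5 (new)  [load 18/31]
  18 → roll 6 (new)  [load 18/31]
  10 → roll 2  [load 30/31]
  8 → roll 1  [load 31/31]
  8 → roll 3  [load 28/31]
  8 → roll 4  [load 28/31]
  6 → roll 5  [load 24/31]
  4 → roll 5  [load 28/31]
  4 → roll 6  [load 22/31]
  3 → roll 3  [load 31/31]
6 paper rolls opened.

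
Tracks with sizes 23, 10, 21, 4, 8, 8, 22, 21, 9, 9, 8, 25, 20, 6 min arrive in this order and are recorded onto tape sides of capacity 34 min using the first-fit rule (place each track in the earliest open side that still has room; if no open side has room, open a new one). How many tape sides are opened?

  23 → side 1 (new)  [load 23/34]
  10 → side 1  [load 33/34]
  21 → side 2 (new)  [load 21/34]
  4 → side 2  [load 25/34]
  8 → side 2  [load 33/34]
  8 → side 3 (new)  [load 8/34]
  22 → side 3  [load 30/34]
  21 → side 4 (new)  [load 21/34]
  9 → side 4  [load 30/34]
  9 → side 5 (new)  [load 9/34]
  8 → side 5  [load 17/34]
  25 → side 6 (new)  [load 25/34]
  20 → side 7 (new)  [load 20/34]
  6 → side 5  [load 23/34]
7 tape sides opened.

7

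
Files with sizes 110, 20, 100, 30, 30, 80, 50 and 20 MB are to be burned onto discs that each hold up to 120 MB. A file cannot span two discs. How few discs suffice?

Total = 110 + 100 + 80 + 50 + 30 + 30 + 20 + 20 = 440 MB.
Lower bound: ⌈440/120⌉ = 4 discs.
A packing using 4 discs:
  disc 1: 110 = 110
  disc 2: 100 + 20 = 120
  disc 3: 80 + 30 = 110
  disc 4: 50 + 30 + 20 = 100
This matches the lower bound, so 4 is optimal.

4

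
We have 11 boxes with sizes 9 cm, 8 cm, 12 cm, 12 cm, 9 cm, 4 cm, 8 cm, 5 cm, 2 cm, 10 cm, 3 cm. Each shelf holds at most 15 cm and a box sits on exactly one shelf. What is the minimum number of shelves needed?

7

Total = 12 + 12 + 10 + 9 + 9 + 8 + 8 + 5 + 4 + 3 + 2 = 82 cm.
Lower bound: ⌈82/15⌉ = 6 shelves.
Also, 7 boxes each exceed 15/2 cm, and no two of those can share a shelf, so at least 7 shelves are needed.
A packing using 7 shelves:
  shelf 1: 12 + 3 = 15
  shelf 2: 12 + 2 = 14
  shelf 3: 10 + 5 = 15
  shelf 4: 9 + 4 = 13
  shelf 5: 9 = 9
  shelf 6: 8 = 8
  shelf 7: 8 = 8
This matches the lower bound, so 7 is optimal.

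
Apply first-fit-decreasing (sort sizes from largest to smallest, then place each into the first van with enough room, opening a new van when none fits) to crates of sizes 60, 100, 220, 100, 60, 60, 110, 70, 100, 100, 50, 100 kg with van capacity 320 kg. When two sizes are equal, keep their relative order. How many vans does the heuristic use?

Sorted descending: 220, 110, 100, 100, 100, 100, 100, 70, 60, 60, 60, 50.
  220 → van 1 (new)  [load 220/320]
  110 → van 2 (new)  [load 110/320]
  100 → van 1  [load 320/320]
  100 → van 2  [load 210/320]
  100 → van 2  [load 310/320]
  100 → van 3 (new)  [load 100/320]
  100 → van 3  [load 200/320]
  70 → van 3  [load 270/320]
  60 → van 4 (new)  [load 60/320]
  60 → van 4  [load 120/320]
  60 → van 4  [load 180/320]
  50 → van 3  [load 320/320]
4 vans opened.

4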